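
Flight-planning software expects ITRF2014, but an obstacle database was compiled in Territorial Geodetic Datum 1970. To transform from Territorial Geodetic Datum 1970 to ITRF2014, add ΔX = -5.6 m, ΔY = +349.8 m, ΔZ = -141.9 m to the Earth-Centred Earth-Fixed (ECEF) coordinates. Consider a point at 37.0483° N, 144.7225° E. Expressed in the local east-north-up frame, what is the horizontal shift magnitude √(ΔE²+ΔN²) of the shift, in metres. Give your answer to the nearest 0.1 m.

369.1 m

The local east axis at (φ, λ) is (−sin λ, cos λ, 0), so ΔE = −sin(144.7225°)·(-5.6) + cos(144.7225°)·349.8 = -282.33 m.
The local north axis is (−sin φ cos λ, −sin φ sin λ, cos φ), giving ΔN = -2.754 − 121.716 − 113.254 = -237.72 m.
Horizontal magnitude = √(ΔE² + ΔN²) = √((-282.33)² + (-237.72)²) = 369.08 m.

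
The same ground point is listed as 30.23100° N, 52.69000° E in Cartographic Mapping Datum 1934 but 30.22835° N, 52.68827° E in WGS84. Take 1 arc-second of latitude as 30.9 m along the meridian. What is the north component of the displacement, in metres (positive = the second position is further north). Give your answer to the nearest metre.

Δφ = 30.22835° − 30.23100° = -0.00265°; Δλ = 52.68827° − 52.69000° = -0.00173°.
1° of latitude = 3600 × 30.90 = 111240 m.
ΔN = Δφ × 111240 = -294.8 m; ΔE = Δλ × 111240 × cos(30.23100°) = -0.00173 × 111240 × 0.864003 = -166.3 m.

ΔN = -295 m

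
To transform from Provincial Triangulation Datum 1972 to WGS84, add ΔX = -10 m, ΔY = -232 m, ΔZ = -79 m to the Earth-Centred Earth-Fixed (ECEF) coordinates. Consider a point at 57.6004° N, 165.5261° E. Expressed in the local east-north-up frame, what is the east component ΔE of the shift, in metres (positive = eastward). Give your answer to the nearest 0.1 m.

ΔE = 227.1 m

At φ = 57.6004°, λ = 165.5261°: sin φ = 0.844332, cos φ = 0.535821, sin λ = 0.249939, cos λ = -0.968262.
ΔE = −sin λ·ΔX + cos λ·ΔY = −(0.249939)·(-10) + (-0.968262)·(-232) = 227.14 m.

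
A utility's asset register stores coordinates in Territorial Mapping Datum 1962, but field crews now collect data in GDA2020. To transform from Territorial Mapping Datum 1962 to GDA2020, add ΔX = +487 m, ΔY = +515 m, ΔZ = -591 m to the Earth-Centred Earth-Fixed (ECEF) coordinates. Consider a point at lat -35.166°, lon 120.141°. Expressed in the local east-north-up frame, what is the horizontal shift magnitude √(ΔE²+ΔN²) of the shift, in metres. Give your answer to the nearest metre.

773 m

At φ = -35.166°, λ = 120.141°: sin φ = -0.575947, cos φ = 0.817487, sin λ = 0.864792, cos λ = -0.502130.
ΔE = −sin λ·ΔX + cos λ·ΔY = −(0.864792)·(487) + (-0.502130)·(515) = -679.75 m.
ΔN = −sin φ cos λ·ΔX − sin φ sin λ·ΔY + cos φ·ΔZ = −(-0.575947)(-0.502130)(487) − (-0.575947)(0.864792)(515) + (0.817487)(-591) = -367.47 m.
Horizontal magnitude = √(ΔE² + ΔN²) = √((-679.75)² + (-367.47)²) = 772.72 m.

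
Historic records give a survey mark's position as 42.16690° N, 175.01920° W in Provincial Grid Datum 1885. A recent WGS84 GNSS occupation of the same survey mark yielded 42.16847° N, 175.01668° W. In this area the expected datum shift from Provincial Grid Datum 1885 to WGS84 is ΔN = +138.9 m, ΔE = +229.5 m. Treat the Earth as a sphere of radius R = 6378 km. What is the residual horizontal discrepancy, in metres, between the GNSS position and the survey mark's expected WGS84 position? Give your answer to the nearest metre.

Observed coordinate differences: Δφ = +0.00157°, Δλ = +0.00252°.
Converting to metres (1° lat = 111317 m, cos φ = 0.741193): observed ΔN = 174.8 m, observed ΔE = 207.9 m.
Subtracting the expected shift leaves a residual of 174.8 − (138.9) = 35.9 m north and 207.9 − (229.5) = -21.6 m east.
Residual distance = √(35.9² + (-21.6)²) = 41.9 m.

42 m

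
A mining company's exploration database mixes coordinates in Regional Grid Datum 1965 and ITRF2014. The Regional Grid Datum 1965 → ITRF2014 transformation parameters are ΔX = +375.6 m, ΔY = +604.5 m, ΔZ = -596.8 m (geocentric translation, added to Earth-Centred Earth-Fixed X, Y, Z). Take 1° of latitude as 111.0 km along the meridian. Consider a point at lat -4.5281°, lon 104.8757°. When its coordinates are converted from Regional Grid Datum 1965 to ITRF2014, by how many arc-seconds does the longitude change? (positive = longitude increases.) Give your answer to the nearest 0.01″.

Δλ = -16.86″

sin φ = -0.078948, cos φ = 0.996879, sin λ = 0.966485, cos λ = -0.256723.
East component: ΔE = −sin λ·ΔX + cos λ·ΔY = −(0.966485)(375.6) + (-0.256723)(604.5) = -518.20 m.
1° of latitude spans 111000 m; at latitude φ, 1° of longitude spans that × cos φ = 110653.5 m, so Δλ = -518.20 / 110653.5 × 3600 = -16.859″.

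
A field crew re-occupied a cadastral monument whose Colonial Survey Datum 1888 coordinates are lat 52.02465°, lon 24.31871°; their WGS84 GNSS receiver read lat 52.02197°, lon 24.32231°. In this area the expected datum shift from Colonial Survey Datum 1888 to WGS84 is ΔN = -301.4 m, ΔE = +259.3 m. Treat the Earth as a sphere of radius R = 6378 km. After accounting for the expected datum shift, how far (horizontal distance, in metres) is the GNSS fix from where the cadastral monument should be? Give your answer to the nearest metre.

13 m

Observed coordinate differences: Δφ = -0.00268°, Δλ = +0.00360°.
Converting to metres (1° lat = 111317 m, cos φ = 0.615322): observed ΔN = -298.3 m, observed ΔE = 246.6 m.
Subtracting the expected shift leaves a residual of -298.3 − (-301.4) = 3.1 m north and 246.6 − (259.3) = -12.7 m east.
Residual distance = √(3.1² + (-12.7)²) = 13.1 m.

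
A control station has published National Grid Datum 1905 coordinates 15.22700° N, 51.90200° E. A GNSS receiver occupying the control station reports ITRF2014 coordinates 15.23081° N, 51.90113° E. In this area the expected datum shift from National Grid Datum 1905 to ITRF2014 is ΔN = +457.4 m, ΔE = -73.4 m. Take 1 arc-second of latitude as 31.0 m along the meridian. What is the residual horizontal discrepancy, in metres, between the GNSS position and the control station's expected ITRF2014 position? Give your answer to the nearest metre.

Observed coordinate differences: Δφ = +0.00381°, Δλ = -0.00087°.
Converting to metres (1° lat = 111600 m, cos φ = 0.964893): observed ΔN = 425.2 m, observed ΔE = -93.7 m.
Subtracting the expected shift leaves a residual of 425.2 − (457.4) = -32.2 m north and -93.7 − (-73.4) = -20.3 m east.
Residual distance = √((-32.2)² + (-20.3)²) = 38.1 m.

38 m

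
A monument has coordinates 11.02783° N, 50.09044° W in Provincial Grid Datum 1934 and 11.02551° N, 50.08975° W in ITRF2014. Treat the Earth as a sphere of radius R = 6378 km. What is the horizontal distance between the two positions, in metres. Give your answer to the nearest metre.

Δφ = 11.02551° − 11.02783° = -0.00232°; Δλ = -50.08975° − -50.09044° = +0.00069°.
1° along a meridian = πR/180 = 111317 m.
ΔN = Δφ × 111317 = -258.3 m; ΔE = Δλ × 111317 × cos(11.02783°) = +0.00069 × 111317 × 0.981534 = 75.4 m.
Distance = √(ΔE² + ΔN²) = √(75.4² + (-258.3)²) = 269.0 m.

269 m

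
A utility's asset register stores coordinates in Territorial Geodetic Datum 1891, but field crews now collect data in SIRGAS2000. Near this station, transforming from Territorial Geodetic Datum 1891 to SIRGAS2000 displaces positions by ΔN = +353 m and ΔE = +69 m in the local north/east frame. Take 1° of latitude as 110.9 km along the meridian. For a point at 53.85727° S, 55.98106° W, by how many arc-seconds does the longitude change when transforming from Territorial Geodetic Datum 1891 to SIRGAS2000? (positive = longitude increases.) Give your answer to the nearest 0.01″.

Δλ = 3.80″

At latitude -53.85727°, cos φ = 0.589799.
1° of longitude at this latitude = 110.9 × cos φ = 65.41 km, so Δλ = 69.0 / 65408.7 = 0.0010549° = 3.798″.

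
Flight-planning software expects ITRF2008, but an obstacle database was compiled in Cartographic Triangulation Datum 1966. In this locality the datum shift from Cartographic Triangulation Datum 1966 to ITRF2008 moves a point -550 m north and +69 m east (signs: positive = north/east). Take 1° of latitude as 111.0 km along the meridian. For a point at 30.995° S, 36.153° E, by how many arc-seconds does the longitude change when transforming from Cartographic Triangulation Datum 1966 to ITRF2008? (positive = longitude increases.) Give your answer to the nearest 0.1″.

Δλ = 2.6″

At latitude -30.995°, cos φ = 0.857212.
1° of longitude at this latitude = 111.0 × cos φ = 95.15 km, so Δλ = 69.0 / 95150.6 = 0.0007252° = 2.611″.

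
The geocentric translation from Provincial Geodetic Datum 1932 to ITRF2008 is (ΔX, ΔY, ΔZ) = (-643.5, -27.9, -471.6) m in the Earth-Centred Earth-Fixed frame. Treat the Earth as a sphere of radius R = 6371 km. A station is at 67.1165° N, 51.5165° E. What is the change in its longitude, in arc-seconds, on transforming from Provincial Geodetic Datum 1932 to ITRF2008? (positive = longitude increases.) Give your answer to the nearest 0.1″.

sin φ = 0.921297, cos φ = 0.388859, sin λ = 0.782787, cos λ = 0.622289.
East component: ΔE = −sin λ·ΔX + cos λ·ΔY = −(0.782787)(-643.5) + (0.622289)(-27.9) = 486.36 m.
1° of latitude spans πR/180 = 111195 m; at latitude φ, 1° of longitude spans that × cos φ = 43239.1 m, so Δλ = 486.36 / 43239.1 × 3600 = 40.493″.

Δλ = 40.5″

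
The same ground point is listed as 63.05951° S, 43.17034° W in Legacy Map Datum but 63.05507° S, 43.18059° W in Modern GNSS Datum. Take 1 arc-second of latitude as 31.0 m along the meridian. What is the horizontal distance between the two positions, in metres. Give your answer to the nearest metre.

717 m

Δφ = -63.05507° − -63.05951° = +0.00444°; Δλ = -43.18059° − -43.17034° = -0.01025°.
1° of latitude = 3600 × 31.00 = 111600 m.
ΔN = Δφ × 111600 = 495.5 m; ΔE = Δλ × 111600 × cos(-63.05951°) = -0.01025 × 111600 × 0.453065 = -518.3 m.
Distance = √(ΔE² + ΔN²) = √((-518.3)² + 495.5²) = 717.0 m.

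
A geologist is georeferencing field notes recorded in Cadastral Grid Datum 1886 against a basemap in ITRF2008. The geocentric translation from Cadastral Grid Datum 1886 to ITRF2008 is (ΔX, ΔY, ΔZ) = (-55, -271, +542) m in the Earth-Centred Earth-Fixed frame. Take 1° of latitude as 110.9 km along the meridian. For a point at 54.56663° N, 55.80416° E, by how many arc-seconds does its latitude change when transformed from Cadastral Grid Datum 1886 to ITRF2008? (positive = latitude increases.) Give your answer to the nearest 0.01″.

sin φ = 0.814790, cos φ = 0.579756, sin λ = 0.827121, cos λ = 0.562023.
North component: ΔN = −sin φ cos λ·ΔX − sin φ sin λ·ΔY + cos φ·ΔZ = −(0.814790)(0.562023)(-55) − (0.814790)(0.827121)(-271) + (0.579756)(542) = 522.05 m.
1° of latitude spans 110900 m, so Δφ = 522.05 / 110900 × 3600 = 16.947″.

Δφ = 16.95″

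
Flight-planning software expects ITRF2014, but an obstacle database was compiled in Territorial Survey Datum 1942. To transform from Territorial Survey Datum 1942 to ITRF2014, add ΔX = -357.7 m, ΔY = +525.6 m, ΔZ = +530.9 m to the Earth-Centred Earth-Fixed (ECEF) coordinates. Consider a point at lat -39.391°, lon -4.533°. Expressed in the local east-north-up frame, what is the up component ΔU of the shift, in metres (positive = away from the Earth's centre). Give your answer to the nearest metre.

ΔU = -645 m

The local up (radial) axis is (cos φ cos λ, cos φ sin λ, sin φ), giving ΔU = -275.578 − 32.103 − 336.914 = -644.60 m.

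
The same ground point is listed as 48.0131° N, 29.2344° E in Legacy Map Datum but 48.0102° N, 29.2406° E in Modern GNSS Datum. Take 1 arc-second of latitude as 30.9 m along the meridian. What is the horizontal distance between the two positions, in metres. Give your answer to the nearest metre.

Δφ = 48.0102° − 48.0131° = -0.0029°; Δλ = 29.2406° − 29.2344° = +0.0062°.
1° of latitude = 3600 × 30.90 = 111240 m.
ΔN = Δφ × 111240 = -322.6 m; ΔE = Δλ × 111240 × cos(48.0131°) = +0.0062 × 111240 × 0.668961 = 461.4 m.
Distance = √(ΔE² + ΔN²) = √(461.4² + (-322.6)²) = 563.0 m.

563 m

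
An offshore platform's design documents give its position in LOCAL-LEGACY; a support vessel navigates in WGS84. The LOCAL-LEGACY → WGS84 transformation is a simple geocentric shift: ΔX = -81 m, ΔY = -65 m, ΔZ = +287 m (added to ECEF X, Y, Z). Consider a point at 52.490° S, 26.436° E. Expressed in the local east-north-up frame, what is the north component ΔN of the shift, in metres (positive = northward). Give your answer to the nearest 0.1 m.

At φ = -52.490°, λ = 26.436°: sin φ = -0.793247, cos φ = 0.608900, sin λ = 0.445198, cos λ = 0.895432.
ΔN = −sin φ cos λ·ΔX − sin φ sin λ·ΔY + cos φ·ΔZ = −(-0.793247)(0.895432)(-81) − (-0.793247)(0.445198)(-65) + (0.608900)(287) = 94.27 m.

ΔN = 94.3 m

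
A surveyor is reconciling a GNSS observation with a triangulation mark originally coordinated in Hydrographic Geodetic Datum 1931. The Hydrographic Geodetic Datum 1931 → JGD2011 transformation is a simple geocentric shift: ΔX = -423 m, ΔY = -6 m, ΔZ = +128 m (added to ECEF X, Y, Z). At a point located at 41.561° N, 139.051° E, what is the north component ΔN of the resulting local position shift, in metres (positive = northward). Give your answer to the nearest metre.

At φ = 41.561°, λ = 139.051°: sin φ = 0.663417, cos φ = 0.748250, sin λ = 0.655387, cos λ = -0.755293.
ΔN = −sin φ cos λ·ΔX − sin φ sin λ·ΔY + cos φ·ΔZ = −(0.663417)(-0.755293)(-423) − (0.663417)(0.655387)(-6) + (0.748250)(128) = -113.57 m.

ΔN = -114 m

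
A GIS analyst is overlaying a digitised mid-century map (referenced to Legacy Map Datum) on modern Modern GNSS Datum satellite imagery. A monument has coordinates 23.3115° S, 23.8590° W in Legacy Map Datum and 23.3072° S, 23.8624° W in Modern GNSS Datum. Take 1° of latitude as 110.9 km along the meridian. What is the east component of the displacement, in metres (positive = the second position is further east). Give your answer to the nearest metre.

Δφ = -23.3072° − -23.3115° = +0.0043°; Δλ = -23.8624° − -23.8590° = -0.0034°.
ΔN = Δφ × 110900 = 476.9 m; ΔE = Δλ × 110900 × cos(-23.3115°) = -0.0034 × 110900 × 0.918367 = -346.3 m.

ΔE = -346 m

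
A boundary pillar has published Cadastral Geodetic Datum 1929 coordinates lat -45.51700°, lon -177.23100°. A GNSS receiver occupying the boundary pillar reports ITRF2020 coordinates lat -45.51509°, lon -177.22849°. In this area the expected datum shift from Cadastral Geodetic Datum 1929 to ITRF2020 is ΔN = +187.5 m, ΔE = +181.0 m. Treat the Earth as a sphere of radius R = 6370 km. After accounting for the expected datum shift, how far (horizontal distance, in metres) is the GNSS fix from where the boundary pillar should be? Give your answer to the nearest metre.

29 m

Observed coordinate differences: Δφ = +0.00191°, Δλ = +0.00251°.
Converting to metres (1° lat = 111177 m, cos φ = 0.700698): observed ΔN = 212.3 m, observed ΔE = 195.5 m.
Subtracting the expected shift leaves a residual of 212.3 − (187.5) = 24.8 m north and 195.5 − (181.0) = 14.5 m east.
Residual distance = √(24.8² + 14.5²) = 28.8 m.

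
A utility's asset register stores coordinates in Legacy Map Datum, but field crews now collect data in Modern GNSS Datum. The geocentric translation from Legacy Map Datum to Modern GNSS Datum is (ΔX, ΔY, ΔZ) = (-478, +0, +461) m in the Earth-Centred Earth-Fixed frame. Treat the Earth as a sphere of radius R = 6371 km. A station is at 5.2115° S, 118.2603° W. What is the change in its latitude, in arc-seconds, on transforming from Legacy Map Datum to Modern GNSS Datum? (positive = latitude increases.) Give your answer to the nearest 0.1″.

sin φ = -0.090832, cos φ = 0.995866, sin λ = -0.880806, cos λ = -0.473478.
North component: ΔN = −sin φ cos λ·ΔX − sin φ sin λ·ΔY + cos φ·ΔZ = −(-0.090832)(-0.473478)(-478) − (-0.090832)(-0.880806)(0) + (0.995866)(461) = 479.65 m.
1° of latitude spans πR/180 = 111195 m, so Δφ = 479.65 / 111195 × 3600 = 15.529″.

Δφ = 15.5″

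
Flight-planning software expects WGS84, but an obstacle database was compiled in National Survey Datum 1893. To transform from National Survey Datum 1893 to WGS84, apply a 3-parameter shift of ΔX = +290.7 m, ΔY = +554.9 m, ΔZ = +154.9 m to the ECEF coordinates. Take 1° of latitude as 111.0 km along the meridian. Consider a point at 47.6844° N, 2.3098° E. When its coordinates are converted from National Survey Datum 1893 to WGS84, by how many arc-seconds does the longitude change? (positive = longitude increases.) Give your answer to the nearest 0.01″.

sin φ = 0.739448, cos φ = 0.673214, sin λ = 0.040303, cos λ = 0.999188.
East component: ΔE = −sin λ·ΔX + cos λ·ΔY = −(0.040303)(290.7) + (0.999188)(554.9) = 542.73 m.
1° of latitude spans 111000 m; at latitude φ, 1° of longitude spans that × cos φ = 74726.7 m, so Δλ = 542.73 / 74726.7 × 3600 = 26.146″.

Δλ = 26.15″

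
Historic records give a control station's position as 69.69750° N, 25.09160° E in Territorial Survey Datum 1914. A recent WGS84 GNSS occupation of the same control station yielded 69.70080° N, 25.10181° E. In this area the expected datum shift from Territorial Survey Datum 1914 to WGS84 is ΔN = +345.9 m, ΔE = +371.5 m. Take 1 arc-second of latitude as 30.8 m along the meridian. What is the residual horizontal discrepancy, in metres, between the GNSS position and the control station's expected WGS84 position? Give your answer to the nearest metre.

29 m

Observed coordinate differences: Δφ = +0.00330°, Δλ = +0.01021°.
Converting to metres (1° lat = 110880 m, cos φ = 0.346977): observed ΔN = 365.9 m, observed ΔE = 392.8 m.
Subtracting the expected shift leaves a residual of 365.9 − (345.9) = 20.0 m north and 392.8 − (371.5) = 21.3 m east.
Residual distance = √(20.0² + 21.3²) = 29.2 m.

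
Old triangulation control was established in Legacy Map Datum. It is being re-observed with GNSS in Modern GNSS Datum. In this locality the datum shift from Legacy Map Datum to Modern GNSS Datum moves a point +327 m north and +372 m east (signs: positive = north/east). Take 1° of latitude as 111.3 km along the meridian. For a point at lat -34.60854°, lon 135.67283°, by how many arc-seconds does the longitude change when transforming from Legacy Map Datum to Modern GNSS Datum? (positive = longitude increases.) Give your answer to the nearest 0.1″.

Δλ = 14.6″

At latitude -34.60854°, cos φ = 0.823052.
1° of longitude at this latitude = 111.3 × cos φ = 91.61 km, so Δλ = 372.0 / 91605.7 = 0.0040609° = 14.619″.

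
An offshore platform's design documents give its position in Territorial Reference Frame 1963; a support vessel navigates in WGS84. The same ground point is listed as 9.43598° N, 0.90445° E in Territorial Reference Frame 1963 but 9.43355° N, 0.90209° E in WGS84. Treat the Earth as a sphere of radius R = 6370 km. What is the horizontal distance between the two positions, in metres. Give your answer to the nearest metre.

374 m

Δφ = 9.43355° − 9.43598° = -0.00243°; Δλ = 0.90209° − 0.90445° = -0.00236°.
1° along a meridian = πR/180 = 111177 m.
ΔN = Δφ × 111177 = -270.2 m; ΔE = Δλ × 111177 × cos(9.43598°) = -0.00236 × 111177 × 0.986469 = -258.8 m.
Distance = √(ΔE² + ΔN²) = √((-258.8)² + (-270.2)²) = 374.1 m.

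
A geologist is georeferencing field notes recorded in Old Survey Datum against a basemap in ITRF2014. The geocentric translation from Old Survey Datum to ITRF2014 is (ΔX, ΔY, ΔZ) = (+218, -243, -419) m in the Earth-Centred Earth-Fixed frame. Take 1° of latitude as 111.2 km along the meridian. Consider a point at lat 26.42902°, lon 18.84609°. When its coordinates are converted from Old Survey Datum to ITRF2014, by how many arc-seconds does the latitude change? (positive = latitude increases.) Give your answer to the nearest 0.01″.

Δφ = -13.99″

sin φ = 0.445089, cos φ = 0.895486, sin λ = 0.323027, cos λ = 0.946390.
North component: ΔN = −sin φ cos λ·ΔX − sin φ sin λ·ΔY + cos φ·ΔZ = −(0.445089)(0.946390)(218) − (0.445089)(0.323027)(-243) + (0.895486)(-419) = -432.10 m.
1° of latitude spans 111200 m, so Δφ = -432.10 / 111200 × 3600 = -13.989″.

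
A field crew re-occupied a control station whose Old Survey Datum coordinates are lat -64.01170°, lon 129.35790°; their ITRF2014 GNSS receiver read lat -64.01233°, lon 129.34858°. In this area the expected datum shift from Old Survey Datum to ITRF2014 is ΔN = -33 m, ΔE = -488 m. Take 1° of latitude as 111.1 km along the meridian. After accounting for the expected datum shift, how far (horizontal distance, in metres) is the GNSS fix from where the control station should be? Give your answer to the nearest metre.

Observed coordinate differences: Δφ = -0.00063°, Δλ = -0.00932°.
Converting to metres (1° lat = 111100 m, cos φ = 0.438188): observed ΔN = -70.0 m, observed ΔE = -453.7 m.
Subtracting the expected shift leaves a residual of -70.0 − (-33) = -37.0 m north and -453.7 − (-488) = 34.3 m east.
Residual distance = √((-37.0)² + 34.3²) = 50.4 m.

50 m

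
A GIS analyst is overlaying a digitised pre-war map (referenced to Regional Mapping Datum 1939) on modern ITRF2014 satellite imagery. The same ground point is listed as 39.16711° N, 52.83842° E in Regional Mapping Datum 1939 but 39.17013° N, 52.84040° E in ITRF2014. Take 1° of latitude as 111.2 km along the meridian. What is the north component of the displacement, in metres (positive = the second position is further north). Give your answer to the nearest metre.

ΔN = 336 m

Δφ = 39.17013° − 39.16711° = +0.00302°; Δλ = 52.84040° − 52.83842° = +0.00198°.
ΔN = Δφ × 111200 = 335.8 m; ΔE = Δλ × 111200 × cos(39.16711°) = +0.00198 × 111200 × 0.775307 = 170.7 m.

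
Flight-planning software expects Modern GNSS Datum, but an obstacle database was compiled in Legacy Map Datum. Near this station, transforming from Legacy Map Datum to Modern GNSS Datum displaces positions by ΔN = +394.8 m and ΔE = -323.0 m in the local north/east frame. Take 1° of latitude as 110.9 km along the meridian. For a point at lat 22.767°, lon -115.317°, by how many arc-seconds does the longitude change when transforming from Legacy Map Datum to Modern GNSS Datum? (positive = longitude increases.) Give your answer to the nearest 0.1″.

At latitude 22.767°, cos φ = 0.922086.
1° of longitude at this latitude = 110.9 × cos φ = 102.26 km, so Δλ = -323.0 / 102259.4 = -0.0031586° = -11.371″.

Δλ = -11.4″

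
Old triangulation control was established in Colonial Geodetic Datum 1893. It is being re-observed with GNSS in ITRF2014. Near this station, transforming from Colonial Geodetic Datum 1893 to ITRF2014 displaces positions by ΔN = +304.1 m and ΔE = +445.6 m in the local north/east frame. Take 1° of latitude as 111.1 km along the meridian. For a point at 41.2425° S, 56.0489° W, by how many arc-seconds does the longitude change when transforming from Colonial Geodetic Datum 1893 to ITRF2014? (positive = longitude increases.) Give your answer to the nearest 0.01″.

Δλ = 19.20″

At latitude -41.2425°, cos φ = 0.751926.
1° of longitude at this latitude = 111.1 × cos φ = 83.54 km, so Δλ = 445.6 / 83539.0 = 0.0053340° = 19.203″.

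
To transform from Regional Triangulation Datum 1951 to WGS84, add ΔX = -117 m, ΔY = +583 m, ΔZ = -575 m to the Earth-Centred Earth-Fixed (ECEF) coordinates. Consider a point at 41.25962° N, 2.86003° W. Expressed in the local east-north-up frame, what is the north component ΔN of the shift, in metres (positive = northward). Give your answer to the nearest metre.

ΔN = -336 m

The local north axis is (−sin φ cos λ, −sin φ sin λ, cos φ), giving ΔN = 77.062 + 19.184 − 432.244 = -336.00 m.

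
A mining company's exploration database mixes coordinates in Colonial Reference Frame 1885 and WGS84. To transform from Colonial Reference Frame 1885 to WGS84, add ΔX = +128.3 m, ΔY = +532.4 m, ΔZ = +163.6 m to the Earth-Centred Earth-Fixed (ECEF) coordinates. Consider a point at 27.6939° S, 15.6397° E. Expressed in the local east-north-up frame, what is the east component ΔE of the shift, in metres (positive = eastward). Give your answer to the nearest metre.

The local east axis at (φ, λ) is (−sin λ, cos λ, 0), so ΔE = −sin(15.6397°)·128.3 + cos(15.6397°)·532.4 = 478.10 m.

ΔE = 478 m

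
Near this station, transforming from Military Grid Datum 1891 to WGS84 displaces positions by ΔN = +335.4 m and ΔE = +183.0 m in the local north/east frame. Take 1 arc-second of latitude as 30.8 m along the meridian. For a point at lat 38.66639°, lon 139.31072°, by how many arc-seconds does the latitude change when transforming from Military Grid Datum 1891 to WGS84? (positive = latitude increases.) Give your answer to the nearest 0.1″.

1″ of latitude = 30.80 m, so Δφ = 335.4 / 30.80 = 10.890″.

Δφ = 10.9″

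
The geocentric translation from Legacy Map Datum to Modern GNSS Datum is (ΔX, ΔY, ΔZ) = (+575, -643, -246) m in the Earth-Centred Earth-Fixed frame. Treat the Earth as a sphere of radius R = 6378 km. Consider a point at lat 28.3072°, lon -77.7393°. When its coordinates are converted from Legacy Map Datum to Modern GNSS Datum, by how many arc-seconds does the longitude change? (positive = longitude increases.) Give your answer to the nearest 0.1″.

sin φ = 0.474199, cos φ = 0.880418, sin λ = -0.977191, cos λ = 0.212360.
East component: ΔE = −sin λ·ΔX + cos λ·ΔY = −(-0.977191)(575) + (0.212360)(-643) = 425.34 m.
1° of latitude spans πR/180 = 111317 m; at latitude φ, 1° of longitude spans that × cos φ = 98005.6 m, so Δλ = 425.34 / 98005.6 × 3600 = 15.624″.

Δλ = 15.6″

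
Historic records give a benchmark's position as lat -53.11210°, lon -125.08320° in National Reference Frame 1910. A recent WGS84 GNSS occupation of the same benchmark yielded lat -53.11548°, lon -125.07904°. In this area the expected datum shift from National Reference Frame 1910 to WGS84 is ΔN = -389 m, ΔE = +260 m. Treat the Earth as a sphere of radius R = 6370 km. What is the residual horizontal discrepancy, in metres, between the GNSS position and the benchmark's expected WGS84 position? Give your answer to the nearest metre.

Observed coordinate differences: Δφ = -0.00338°, Δλ = +0.00416°.
Converting to metres (1° lat = 111177 m, cos φ = 0.600251): observed ΔN = -375.8 m, observed ΔE = 277.6 m.
Subtracting the expected shift leaves a residual of -375.8 − (-389) = 13.2 m north and 277.6 − (260) = 17.6 m east.
Residual distance = √(13.2² + 17.6²) = 22.0 m.

22 m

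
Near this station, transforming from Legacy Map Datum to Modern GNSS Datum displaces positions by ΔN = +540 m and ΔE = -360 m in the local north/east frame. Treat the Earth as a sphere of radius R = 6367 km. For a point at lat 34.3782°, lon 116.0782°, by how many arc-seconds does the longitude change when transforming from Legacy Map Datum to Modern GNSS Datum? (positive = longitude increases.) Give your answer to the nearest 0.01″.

At latitude 34.3782°, cos φ = 0.825328.
One radian of longitude at latitude φ spans R cos φ, so Δλ = ΔE / (R cos φ) = -360.0 / (6367000 × 0.825328) = -6.8508e-05 rad = -14.131″.

Δλ = -14.13″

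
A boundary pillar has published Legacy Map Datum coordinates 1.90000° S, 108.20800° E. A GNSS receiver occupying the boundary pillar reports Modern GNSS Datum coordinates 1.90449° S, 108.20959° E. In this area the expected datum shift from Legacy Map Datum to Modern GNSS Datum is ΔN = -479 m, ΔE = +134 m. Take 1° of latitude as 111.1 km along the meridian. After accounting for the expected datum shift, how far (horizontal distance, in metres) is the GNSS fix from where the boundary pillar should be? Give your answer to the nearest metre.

Observed coordinate differences: Δφ = -0.00449°, Δλ = +0.00159°.
Converting to metres (1° lat = 111100 m, cos φ = 0.999450): observed ΔN = -498.8 m, observed ΔE = 176.6 m.
Subtracting the expected shift leaves a residual of -498.8 − (-479) = -19.8 m north and 176.6 − (134) = 42.6 m east.
Residual distance = √((-19.8)² + 42.6²) = 46.9 m.

47 m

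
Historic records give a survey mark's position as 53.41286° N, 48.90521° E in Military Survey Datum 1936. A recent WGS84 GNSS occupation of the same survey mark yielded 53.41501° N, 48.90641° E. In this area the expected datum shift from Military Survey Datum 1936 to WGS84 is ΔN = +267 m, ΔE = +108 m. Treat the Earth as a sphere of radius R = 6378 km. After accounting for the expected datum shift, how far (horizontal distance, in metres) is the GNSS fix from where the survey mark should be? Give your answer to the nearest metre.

40 m

Observed coordinate differences: Δφ = +0.00215°, Δλ = +0.00120°.
Converting to metres (1° lat = 111317 m, cos φ = 0.596045): observed ΔN = 239.3 m, observed ΔE = 79.6 m.
Subtracting the expected shift leaves a residual of 239.3 − (267) = -27.7 m north and 79.6 − (108) = -28.4 m east.
Residual distance = √((-27.7)² + (-28.4)²) = 39.6 m.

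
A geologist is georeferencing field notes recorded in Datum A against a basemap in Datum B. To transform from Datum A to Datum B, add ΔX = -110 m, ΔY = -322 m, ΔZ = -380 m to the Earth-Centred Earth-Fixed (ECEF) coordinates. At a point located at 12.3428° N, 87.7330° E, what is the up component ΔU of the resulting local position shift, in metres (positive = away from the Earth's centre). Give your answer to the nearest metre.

The local up (radial) axis is (cos φ cos λ, cos φ sin λ, sin φ), giving ΔU = -4.251 − 314.311 − 81.229 = -399.79 m.

ΔU = -400 m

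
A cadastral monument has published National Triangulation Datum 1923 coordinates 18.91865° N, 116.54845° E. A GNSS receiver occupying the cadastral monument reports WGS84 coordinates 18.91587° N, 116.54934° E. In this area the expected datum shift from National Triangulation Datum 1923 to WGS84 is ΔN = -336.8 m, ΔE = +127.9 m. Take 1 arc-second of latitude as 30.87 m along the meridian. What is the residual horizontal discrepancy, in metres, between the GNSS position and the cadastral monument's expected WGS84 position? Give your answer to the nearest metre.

44 m

Observed coordinate differences: Δφ = -0.00278°, Δλ = +0.00089°.
Converting to metres (1° lat = 111132 m, cos φ = 0.945980): observed ΔN = -308.9 m, observed ΔE = 93.6 m.
Subtracting the expected shift leaves a residual of -308.9 − (-336.8) = 27.9 m north and 93.6 − (127.9) = -34.3 m east.
Residual distance = √(27.9² + (-34.3)²) = 44.2 m.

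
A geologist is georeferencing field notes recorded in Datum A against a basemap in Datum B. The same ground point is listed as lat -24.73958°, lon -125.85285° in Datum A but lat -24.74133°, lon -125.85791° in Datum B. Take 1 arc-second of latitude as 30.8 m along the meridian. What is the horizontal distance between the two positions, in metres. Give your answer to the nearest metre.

Δφ = -24.74133° − -24.73958° = -0.00175°; Δλ = -125.85791° − -125.85285° = -0.00506°.
1° of latitude = 3600 × 30.80 = 110880 m.
ΔN = Δφ × 110880 = -194.0 m; ΔE = Δλ × 110880 × cos(-24.73958°) = -0.00506 × 110880 × 0.908219 = -509.6 m.
Distance = √(ΔE² + ΔN²) = √((-509.6)² + (-194.0)²) = 545.3 m.

545 m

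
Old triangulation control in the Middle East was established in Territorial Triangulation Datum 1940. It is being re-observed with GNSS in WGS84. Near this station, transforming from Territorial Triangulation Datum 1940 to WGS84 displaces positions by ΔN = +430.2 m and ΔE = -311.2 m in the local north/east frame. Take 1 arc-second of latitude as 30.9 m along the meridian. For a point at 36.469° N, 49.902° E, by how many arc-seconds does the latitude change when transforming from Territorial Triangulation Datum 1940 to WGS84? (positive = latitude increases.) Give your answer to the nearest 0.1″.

1″ of latitude = 30.90 m, so Δφ = 430.2 / 30.90 = 13.922″.

Δφ = 13.9″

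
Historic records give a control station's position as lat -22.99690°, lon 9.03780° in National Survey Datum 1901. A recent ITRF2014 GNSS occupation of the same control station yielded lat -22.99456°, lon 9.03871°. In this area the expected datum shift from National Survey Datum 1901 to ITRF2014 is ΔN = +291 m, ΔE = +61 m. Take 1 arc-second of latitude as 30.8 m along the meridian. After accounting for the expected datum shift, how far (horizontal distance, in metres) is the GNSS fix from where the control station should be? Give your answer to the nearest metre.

45 m

Observed coordinate differences: Δφ = +0.00234°, Δλ = +0.00091°.
Converting to metres (1° lat = 110880 m, cos φ = 0.920526): observed ΔN = 259.5 m, observed ΔE = 92.9 m.
Subtracting the expected shift leaves a residual of 259.5 − (291) = -31.5 m north and 92.9 − (61) = 31.9 m east.
Residual distance = √((-31.5)² + 31.9²) = 44.8 m.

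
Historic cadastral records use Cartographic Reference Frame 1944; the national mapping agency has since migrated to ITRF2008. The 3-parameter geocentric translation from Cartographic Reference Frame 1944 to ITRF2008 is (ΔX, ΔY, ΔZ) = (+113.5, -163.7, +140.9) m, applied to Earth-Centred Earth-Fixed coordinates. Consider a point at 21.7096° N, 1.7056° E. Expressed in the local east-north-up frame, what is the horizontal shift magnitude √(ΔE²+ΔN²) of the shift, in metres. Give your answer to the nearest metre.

At φ = 21.7096°, λ = 1.7056°: sin φ = 0.369902, cos φ = 0.929071, sin λ = 0.029764, cos λ = 0.999557.
ΔE = −sin λ·ΔX + cos λ·ΔY = −(0.029764)·(113.5) + (0.999557)·(-163.7) = -167.01 m.
ΔN = −sin φ cos λ·ΔX − sin φ sin λ·ΔY + cos φ·ΔZ = −(0.369902)(0.999557)(113.5) − (0.369902)(0.029764)(-163.7) + (0.929071)(140.9) = 90.74 m.
Horizontal magnitude = √(ΔE² + ΔN²) = √((-167.01)² + 90.74²) = 190.07 m.

190 m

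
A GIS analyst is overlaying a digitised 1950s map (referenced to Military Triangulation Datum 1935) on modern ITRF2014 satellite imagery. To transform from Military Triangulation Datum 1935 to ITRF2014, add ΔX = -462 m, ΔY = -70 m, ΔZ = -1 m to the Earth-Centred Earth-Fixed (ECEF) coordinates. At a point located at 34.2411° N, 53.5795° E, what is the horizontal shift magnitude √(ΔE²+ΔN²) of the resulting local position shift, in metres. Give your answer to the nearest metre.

379 m

At φ = 34.2411°, λ = 53.5795°: sin φ = 0.562677, cos φ = 0.826677, sin λ = 0.804681, cos λ = 0.593707.
ΔE = −sin λ·ΔX + cos λ·ΔY = −(0.804681)·(-462) + (0.593707)·(-70) = 330.20 m.
ΔN = −sin φ cos λ·ΔX − sin φ sin λ·ΔY + cos φ·ΔZ = −(0.562677)(0.593707)(-462) − (0.562677)(0.804681)(-70) + (0.826677)(-1) = 185.21 m.
Horizontal magnitude = √(ΔE² + ΔN²) = √(330.20² + 185.21²) = 378.60 m.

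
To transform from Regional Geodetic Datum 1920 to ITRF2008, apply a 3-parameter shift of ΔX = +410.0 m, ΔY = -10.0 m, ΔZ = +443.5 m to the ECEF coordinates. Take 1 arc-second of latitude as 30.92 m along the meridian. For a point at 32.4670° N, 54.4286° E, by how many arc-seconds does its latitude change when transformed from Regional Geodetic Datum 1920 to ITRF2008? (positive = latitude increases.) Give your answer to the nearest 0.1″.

Δφ = 8.1″

sin φ = 0.536814, cos φ = 0.843701, sin λ = 0.813391, cos λ = 0.581717.
North component: ΔN = −sin φ cos λ·ΔX − sin φ sin λ·ΔY + cos φ·ΔZ = −(0.536814)(0.581717)(410.0) − (0.536814)(0.813391)(-10.0) + (0.843701)(443.5) = 250.52 m.
1° of latitude spans 3600 × 30.92 = 111312 m, so Δφ = 250.52 / 111312 × 3600 = 8.102″.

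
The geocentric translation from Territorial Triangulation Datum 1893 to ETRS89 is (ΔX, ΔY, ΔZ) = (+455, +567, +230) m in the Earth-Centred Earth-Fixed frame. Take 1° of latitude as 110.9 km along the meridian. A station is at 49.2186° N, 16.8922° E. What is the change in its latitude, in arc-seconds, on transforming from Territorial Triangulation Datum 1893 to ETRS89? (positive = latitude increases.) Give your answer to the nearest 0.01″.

sin φ = 0.757207, cos φ = 0.653175, sin λ = 0.290572, cos λ = 0.956853.
North component: ΔN = −sin φ cos λ·ΔX − sin φ sin λ·ΔY + cos φ·ΔZ = −(0.757207)(0.956853)(455) − (0.757207)(0.290572)(567) + (0.653175)(230) = -304.19 m.
1° of latitude spans 110900 m, so Δφ = -304.19 / 110900 × 3600 = -9.874″.

Δφ = -9.87″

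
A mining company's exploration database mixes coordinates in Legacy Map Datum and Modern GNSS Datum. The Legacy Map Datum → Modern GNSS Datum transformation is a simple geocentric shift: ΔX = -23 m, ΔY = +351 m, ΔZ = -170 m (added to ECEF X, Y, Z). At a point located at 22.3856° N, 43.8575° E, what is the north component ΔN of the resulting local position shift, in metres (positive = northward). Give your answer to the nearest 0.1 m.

ΔN = -243.5 m

At φ = 22.3856°, λ = 43.8575°: sin φ = 0.380838, cos φ = 0.924642, sin λ = 0.692867, cos λ = 0.721065.
ΔN = −sin φ cos λ·ΔX − sin φ sin λ·ΔY + cos φ·ΔZ = −(0.380838)(0.721065)(-23) − (0.380838)(0.692867)(351) + (0.924642)(-170) = -243.49 m.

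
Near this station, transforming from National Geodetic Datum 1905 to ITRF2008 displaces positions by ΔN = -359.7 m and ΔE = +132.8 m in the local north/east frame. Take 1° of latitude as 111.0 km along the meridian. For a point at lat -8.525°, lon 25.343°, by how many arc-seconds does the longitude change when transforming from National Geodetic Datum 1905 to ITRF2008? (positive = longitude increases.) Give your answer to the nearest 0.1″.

Δλ = 4.4″

At latitude -8.525°, cos φ = 0.988951.
1° of longitude at this latitude = 111.0 × cos φ = 109.77 km, so Δλ = 132.8 / 109773.6 = 0.0012098° = 4.355″.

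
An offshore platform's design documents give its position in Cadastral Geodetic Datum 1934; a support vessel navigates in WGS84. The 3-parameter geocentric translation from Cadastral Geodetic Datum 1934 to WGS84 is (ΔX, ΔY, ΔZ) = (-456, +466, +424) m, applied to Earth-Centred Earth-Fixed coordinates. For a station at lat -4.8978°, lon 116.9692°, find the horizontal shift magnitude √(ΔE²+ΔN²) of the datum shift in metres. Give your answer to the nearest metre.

At φ = -4.8978°, λ = 116.9692°: sin φ = -0.085379, cos φ = 0.996349, sin λ = 0.891250, cos λ = -0.453511.
ΔE = −sin λ·ΔX + cos λ·ΔY = −(0.891250)·(-456) + (-0.453511)·(466) = 195.07 m.
ΔN = −sin φ cos λ·ΔX − sin φ sin λ·ΔY + cos φ·ΔZ = −(-0.085379)(-0.453511)(-456) − (-0.085379)(0.891250)(466) + (0.996349)(424) = 475.57 m.
Horizontal magnitude = √(ΔE² + ΔN²) = √(195.07² + 475.57²) = 514.02 m.

514 m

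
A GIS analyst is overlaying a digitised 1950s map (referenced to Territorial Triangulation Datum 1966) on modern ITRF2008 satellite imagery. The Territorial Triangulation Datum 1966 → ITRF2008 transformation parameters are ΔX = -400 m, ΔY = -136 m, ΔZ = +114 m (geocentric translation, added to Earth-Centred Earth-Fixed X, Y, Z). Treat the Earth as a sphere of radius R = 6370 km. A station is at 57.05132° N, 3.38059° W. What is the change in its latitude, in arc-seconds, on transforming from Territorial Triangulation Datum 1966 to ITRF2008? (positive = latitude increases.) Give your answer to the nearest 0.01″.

sin φ = 0.839158, cos φ = 0.543888, sin λ = -0.058968, cos λ = 0.998260.
North component: ΔN = −sin φ cos λ·ΔX − sin φ sin λ·ΔY + cos φ·ΔZ = −(0.839158)(0.998260)(-400) − (0.839158)(-0.058968)(-136) + (0.543888)(114) = 390.35 m.
1° of latitude spans πR/180 = 111177 m, so Δφ = 390.35 / 111177 × 3600 = 12.640″.

Δφ = 12.64″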